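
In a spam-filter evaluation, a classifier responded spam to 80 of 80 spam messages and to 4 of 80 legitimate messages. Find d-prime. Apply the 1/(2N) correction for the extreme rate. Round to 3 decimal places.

d-prime = 4.143

The hit rate is 80/80 = 1, so apply the 1/(2N) correction: H → 1 − 1/(2·80) = 0.99375.
z(H) = z(0.99375) = 2.4977
z(FA) = z(0.05000) = -1.6449
d' = 2.4977 − (-1.6449) = 4.1426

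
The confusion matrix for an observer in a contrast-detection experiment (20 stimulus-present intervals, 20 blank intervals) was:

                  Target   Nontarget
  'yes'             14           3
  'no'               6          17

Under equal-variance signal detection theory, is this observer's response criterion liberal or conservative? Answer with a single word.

z(H) = 0.524, z(FA) = -1.036
c = −½·(z(H) + z(FA)) = 0.256
c > 0 → conservative criterion (biased toward responding “no”).

conservative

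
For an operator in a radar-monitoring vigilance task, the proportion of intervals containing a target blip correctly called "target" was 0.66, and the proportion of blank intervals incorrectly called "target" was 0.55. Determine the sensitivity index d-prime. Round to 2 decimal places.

d-prime = 0.29

Φ⁻¹(H) = 0.4125
Φ⁻¹(FA) = 0.1257
d' = z(H) − z(FA) = 0.4125 − 0.1257 = 0.2868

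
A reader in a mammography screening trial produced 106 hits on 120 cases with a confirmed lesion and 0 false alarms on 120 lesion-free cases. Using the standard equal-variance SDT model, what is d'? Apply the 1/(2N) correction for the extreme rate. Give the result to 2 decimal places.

The false-alarm rate is 0/120 = 0, so apply the 1/(2N) correction: FA → 1/(2·120) = 0.00417.
z(H) = z(0.88333) = 1.192
z(FA) = z(0.00417) = -2.638
d' = 1.192 − (-2.638) = 3.830

d' = 3.83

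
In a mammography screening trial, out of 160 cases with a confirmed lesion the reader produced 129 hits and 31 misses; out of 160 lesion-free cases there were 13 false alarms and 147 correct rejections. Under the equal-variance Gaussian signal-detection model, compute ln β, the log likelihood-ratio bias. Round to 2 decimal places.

ln β = 0.60

H = 129/160 = 0.8063
FA = 13/160 = 0.0813
z(H) = z(0.8063) = 0.864
z(FA) = z(0.0813) = -1.396
ln β = −½·[z(H)² − z(FA)²] = −0.5 × (0.746 − 1.949) = 0.6015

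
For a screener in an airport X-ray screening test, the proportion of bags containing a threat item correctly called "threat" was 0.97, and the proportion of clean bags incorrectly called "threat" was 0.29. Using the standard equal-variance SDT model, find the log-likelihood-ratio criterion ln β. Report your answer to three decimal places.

z(0.97) = 1.8808, z(0.29) = -0.5534
ln β = −½·[z(H)² − z(FA)²] = −0.5 × (3.5374 − 0.3063) = -1.61555

ln β = -1.616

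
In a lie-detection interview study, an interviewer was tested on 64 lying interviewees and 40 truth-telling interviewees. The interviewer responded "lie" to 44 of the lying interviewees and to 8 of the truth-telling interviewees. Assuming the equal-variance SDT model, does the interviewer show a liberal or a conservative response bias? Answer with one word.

conservative

z(H) = 0.489, z(FA) = -0.842
c = −½·(z(H) + z(FA)) = 0.1765
c > 0 → conservative criterion (biased toward responding “no”).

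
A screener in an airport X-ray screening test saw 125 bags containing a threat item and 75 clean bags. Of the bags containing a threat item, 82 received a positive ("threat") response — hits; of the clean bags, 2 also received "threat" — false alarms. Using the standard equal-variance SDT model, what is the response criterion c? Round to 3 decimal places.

c = 0.765

H = 82/125 = 0.6560
FA = 2/75 = 0.0267
z(H) = z(0.6560) = 0.4016
z(FA) = z(0.0267) = -1.9317
c = −½·[z(H) + z(FA)] = −0.5 × (0.4016 + (-1.9317)) = 0.76505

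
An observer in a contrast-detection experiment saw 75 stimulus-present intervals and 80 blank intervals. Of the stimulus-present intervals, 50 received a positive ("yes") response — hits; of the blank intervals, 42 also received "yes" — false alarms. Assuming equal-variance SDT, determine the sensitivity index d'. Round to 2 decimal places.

H = 50/75 = 0.6667
FA = 42/80 = 0.5250
z(H) = 0.4308
z(FA) = 0.0627
d' = z(H) − z(FA) = 0.4308 − 0.0627 = 0.3681

d' = 0.37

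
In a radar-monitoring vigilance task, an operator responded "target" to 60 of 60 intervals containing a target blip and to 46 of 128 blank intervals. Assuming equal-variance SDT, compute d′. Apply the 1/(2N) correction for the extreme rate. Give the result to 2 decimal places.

d′ = 2.75

The hit rate is 60/60 = 1, so apply the 1/(2N) correction: H → 1 − 1/(2·60) = 0.99167.
z(H) = z(0.99167) = 2.394
z(FA) = z(0.35938) = -0.360
d' = 2.394 − (-0.360) = 2.754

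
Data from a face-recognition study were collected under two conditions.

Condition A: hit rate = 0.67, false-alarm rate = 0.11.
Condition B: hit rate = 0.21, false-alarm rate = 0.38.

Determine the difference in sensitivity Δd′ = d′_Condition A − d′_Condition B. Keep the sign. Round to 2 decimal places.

Condition A: z(0.67) = 0.440, z(0.11) = -1.227, d' = 1.667
Condition B: z(0.21) = -0.806, z(0.38) = -0.305, d' = -0.501
Δd' = d'_Condition A − d'_Condition B = 1.667 − (-0.501) = 2.168
Condition A has the higher sensitivity.

Δd′ = 2.17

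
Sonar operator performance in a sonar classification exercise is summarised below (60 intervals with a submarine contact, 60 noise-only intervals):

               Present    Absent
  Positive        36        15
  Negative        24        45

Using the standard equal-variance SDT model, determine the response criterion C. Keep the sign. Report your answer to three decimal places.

C = 0.211

H = 36/60 = 0.6000
FA = 15/60 = 0.2500
z(H) = z(0.6000) = 0.2533
z(FA) = z(0.2500) = -0.6745
c = −½·[z(H) + z(FA)] = −0.5 × (0.2533 + (-0.6745)) = 0.2106
c > 0: the sonar operator has a conservative response bias.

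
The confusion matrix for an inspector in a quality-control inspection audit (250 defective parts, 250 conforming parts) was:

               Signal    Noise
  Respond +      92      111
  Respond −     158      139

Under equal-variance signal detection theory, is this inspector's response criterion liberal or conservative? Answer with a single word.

conservative

z(H) = -0.337, z(FA) = -0.141
c = −½·(z(H) + z(FA)) = 0.239
c > 0 → conservative criterion (biased toward responding “no”).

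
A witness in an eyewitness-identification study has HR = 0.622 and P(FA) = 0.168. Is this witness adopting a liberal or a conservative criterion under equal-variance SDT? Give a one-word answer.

z(H) = 0.311, z(FA) = -0.962
c = −½·(z(H) + z(FA)) = 0.3255
c > 0 → conservative criterion (biased toward responding “no”).

conservative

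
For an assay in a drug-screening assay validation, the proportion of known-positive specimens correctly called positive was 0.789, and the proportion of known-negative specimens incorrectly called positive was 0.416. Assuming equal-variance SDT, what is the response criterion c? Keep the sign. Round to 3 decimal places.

c = -0.295

z(H) = 0.8030
z(FA) = -0.2121
c = −½·[z(H) + z(FA)] = −0.5 × (0.8030 + (-0.2121)) = -0.29545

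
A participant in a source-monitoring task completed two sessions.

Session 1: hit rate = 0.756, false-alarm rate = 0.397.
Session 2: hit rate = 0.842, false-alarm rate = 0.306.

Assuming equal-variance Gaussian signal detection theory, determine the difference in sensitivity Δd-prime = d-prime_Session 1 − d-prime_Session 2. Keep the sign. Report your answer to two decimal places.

Δd-prime = -0.56

Session 1: z(0.756) = 0.693, z(0.397) = -0.261, d' = 0.954
Session 2: z(0.842) = 1.003, z(0.306) = -0.507, d' = 1.510
Δd' = d'_Session 1 − d'_Session 2 = 0.954 − 1.510 = -0.556
Session 2 has the higher sensitivity.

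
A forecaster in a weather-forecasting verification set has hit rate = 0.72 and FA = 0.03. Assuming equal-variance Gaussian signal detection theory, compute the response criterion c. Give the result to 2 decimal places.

z(0.72) = 0.5828, z(0.03) = -1.8808
c = −½·[z(H) + z(FA)] = −0.5 × (0.5828 + (-1.8808)) = 0.6490
c > 0: the forecaster has a conservative response bias.

c = 0.65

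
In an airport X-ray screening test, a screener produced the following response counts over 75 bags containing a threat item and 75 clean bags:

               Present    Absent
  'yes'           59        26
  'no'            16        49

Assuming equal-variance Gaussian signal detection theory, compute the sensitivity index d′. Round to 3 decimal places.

H = 59/75 = 0.7867
FA = 26/75 = 0.3467
z(H) = 0.7950
z(FA) = -0.3942
d' = z(H) − z(FA) = 0.7950 − (-0.3942) = 1.1892

d′ = 1.189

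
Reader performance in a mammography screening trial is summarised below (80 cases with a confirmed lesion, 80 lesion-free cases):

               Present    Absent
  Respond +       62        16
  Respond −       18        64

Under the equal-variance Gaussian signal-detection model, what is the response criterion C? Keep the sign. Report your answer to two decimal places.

H = 62/80 = 0.7750
FA = 16/80 = 0.2000
Φ⁻¹(H) = Φ⁻¹(0.7750) = 0.755
Φ⁻¹(FA) = Φ⁻¹(0.2000) = -0.842
c = −½·[z(H) + z(FA)] = −0.5 × (0.755 + (-0.842)) = 0.0435
c > 0: the reader has a conservative response bias.

C = 0.04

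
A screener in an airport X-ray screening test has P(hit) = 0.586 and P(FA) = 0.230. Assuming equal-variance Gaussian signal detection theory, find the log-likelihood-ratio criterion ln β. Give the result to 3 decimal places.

z(H) = 0.2173
z(FA) = -0.7388
ln β = −½·[z(H)² − z(FA)²] = −0.5 × (0.0472 − 0.5458) = 0.2493

ln β = 0.249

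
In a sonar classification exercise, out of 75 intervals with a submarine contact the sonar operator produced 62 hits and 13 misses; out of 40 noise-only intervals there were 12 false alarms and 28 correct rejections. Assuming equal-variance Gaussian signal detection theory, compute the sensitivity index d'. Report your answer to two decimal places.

H = 62/75 = 0.8267
FA = 12/40 = 0.3000
z(0.8267) = 0.941, z(0.3000) = -0.524
d' = z(H) − z(FA) = 0.941 − (-0.524) = 1.465

d' = 1.47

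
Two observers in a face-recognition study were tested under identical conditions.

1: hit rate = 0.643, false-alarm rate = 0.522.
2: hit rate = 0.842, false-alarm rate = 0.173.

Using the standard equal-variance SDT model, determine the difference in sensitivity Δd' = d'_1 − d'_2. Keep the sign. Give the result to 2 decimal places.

1: z(0.643) = 0.366, z(0.522) = 0.055, d' = 0.311
2: z(0.842) = 1.003, z(0.173) = -0.942, d' = 1.945
Δd' = d'_1 − d'_2 = 0.311 − 1.945 = -1.634
2 has the higher sensitivity.

Δd' = -1.63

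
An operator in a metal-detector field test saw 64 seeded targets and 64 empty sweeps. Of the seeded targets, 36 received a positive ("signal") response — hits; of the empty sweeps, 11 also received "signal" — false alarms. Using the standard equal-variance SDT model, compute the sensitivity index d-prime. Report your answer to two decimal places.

H = 36/64 = 0.5625
FA = 11/64 = 0.1719
Φ⁻¹(0.5625) = 0.1573, Φ⁻¹(0.1719) = -0.9467
d' = z(H) − z(FA) = 0.1573 − (-0.9467) = 1.1040

d-prime = 1.10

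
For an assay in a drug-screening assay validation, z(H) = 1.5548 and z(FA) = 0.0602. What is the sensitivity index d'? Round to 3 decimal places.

d' = z(H) − z(FA) = 1.5548 − 0.0602 = 1.4946

d' = 1.495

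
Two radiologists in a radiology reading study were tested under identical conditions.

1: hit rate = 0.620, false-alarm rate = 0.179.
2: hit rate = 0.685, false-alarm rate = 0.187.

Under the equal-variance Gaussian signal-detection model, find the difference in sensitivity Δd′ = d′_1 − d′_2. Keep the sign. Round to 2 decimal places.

1: z(0.620) = 0.305, z(0.179) = -0.919, d' = 1.224
2: z(0.685) = 0.482, z(0.187) = -0.889, d' = 1.371
Δd' = d'_1 − d'_2 = 1.224 − 1.371 = -0.147
2 has the higher sensitivity.

Δd′ = -0.15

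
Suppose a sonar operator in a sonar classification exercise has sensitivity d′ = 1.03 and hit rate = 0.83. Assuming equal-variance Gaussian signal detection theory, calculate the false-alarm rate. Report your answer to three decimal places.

z(hit rate) = z(0.83) = 0.9542
z(FA) = z(H) − d' = 0.9542 − 1.03 = -0.0758
false-alarm rate = Φ(-0.0758) = 0.4698

false-alarm rate = 0.470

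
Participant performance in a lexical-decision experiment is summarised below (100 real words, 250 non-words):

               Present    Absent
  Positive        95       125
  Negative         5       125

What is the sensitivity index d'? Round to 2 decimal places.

H = 95/100 = 0.9500
FA = 125/250 = 0.5000
z(0.9500) = 1.6449, z(0.5000) = 0.0000
d' = z(H) − z(FA) = 1.6449 − 0.0000 = 1.6449

d' = 1.64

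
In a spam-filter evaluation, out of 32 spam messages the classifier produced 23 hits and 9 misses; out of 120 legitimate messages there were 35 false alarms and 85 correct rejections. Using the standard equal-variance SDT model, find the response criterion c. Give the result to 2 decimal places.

H = 23/32 = 0.7188
FA = 35/120 = 0.2917
Φ⁻¹(H) = Φ⁻¹(0.7188) = 0.5793
Φ⁻¹(FA) = Φ⁻¹(0.2917) = -0.5484
c = −½·[z(H) + z(FA)] = −0.5 × (0.5793 + (-0.5484)) = -0.01545
c < 0: the classifier has a liberal response bias.

c = -0.02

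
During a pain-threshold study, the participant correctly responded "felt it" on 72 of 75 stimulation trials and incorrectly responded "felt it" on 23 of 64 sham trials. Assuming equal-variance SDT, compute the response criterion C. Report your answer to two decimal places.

H = 72/75 = 0.9600
FA = 23/64 = 0.3594
z(H) = 1.751
z(FA) = -0.360
c = −½·[z(H) + z(FA)] = −0.5 × (1.751 + (-0.360)) = -0.6955
c < 0: the participant has a liberal response bias.

C = -0.70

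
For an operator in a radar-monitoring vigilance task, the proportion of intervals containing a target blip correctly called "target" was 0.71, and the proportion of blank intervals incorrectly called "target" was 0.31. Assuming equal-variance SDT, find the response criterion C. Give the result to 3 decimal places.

z(H) = 0.5534
z(FA) = -0.4959
c = −½·[z(H) + z(FA)] = −0.5 × (0.5534 + (-0.4959)) = -0.02875

C = -0.029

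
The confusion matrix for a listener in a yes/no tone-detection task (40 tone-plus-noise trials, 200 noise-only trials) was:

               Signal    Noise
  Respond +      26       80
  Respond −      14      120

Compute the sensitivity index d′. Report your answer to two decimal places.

d′ = 0.64

H = 26/40 = 0.6500
FA = 80/200 = 0.4000
z(0.6500) = 0.3853, z(0.4000) = -0.2533
d' = z(H) − z(FA) = 0.3853 − (-0.2533) = 0.6386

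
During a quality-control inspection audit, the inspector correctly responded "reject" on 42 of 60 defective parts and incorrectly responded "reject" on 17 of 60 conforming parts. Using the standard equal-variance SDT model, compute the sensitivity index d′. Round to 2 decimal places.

d′ = 1.10

H = 42/60 = 0.7000
FA = 17/60 = 0.2833
z(0.7000) = 0.5244, z(0.2833) = -0.5731
d' = z(H) − z(FA) = 0.5244 − (-0.5731) = 1.0975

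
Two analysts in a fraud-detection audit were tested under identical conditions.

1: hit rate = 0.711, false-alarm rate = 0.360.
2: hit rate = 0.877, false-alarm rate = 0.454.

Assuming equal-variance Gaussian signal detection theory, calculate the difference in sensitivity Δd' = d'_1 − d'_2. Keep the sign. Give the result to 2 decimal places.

Δd' = -0.36

1: z(0.711) = 0.556, z(0.360) = -0.358, d' = 0.914
2: z(0.877) = 1.160, z(0.454) = -0.116, d' = 1.276
Δd' = d'_1 − d'_2 = 0.914 − 1.276 = -0.362
2 has the higher sensitivity.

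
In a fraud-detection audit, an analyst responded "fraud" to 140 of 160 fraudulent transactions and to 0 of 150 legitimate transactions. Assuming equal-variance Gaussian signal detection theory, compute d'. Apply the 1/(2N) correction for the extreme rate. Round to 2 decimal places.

The false-alarm rate is 0/150 = 0, so apply the 1/(2N) correction: FA → 1/(2·150) = 0.00333.
z(H) = z(0.87500) = 1.150
z(FA) = z(0.00333) = -2.713
d' = 1.150 − (-2.713) = 3.863

d' = 3.86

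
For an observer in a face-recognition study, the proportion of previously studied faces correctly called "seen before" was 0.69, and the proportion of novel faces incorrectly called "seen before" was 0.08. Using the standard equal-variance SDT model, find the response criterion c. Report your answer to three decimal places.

c = 0.455

Φ⁻¹(0.69) = 0.4959, Φ⁻¹(0.08) = -1.4051
c = −½·[z(H) + z(FA)] = −0.5 × (0.4959 + (-1.4051)) = 0.4546
c > 0: the observer has a conservative response bias.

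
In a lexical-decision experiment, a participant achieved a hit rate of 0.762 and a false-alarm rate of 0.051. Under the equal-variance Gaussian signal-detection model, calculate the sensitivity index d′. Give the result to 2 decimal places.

d′ = 2.35

z(H) = z(0.762) = 0.713
z(FA) = z(0.051) = -1.635
d' = z(H) − z(FA) = 0.713 − (-1.635) = 2.348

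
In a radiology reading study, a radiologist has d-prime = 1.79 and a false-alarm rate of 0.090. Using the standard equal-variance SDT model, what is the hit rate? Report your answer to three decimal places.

z(false-alarm rate) = z(0.090) = -1.3408
z(H) = z(FA) + d' = -1.3408 + 1.79 = 0.4492
hit rate = Φ(0.4492) = 0.6734

hit rate = 0.673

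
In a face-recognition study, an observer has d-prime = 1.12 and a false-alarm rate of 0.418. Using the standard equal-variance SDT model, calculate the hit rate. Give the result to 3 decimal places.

hit rate = 0.819

z(false-alarm rate) = z(0.418) = -0.2070
z(H) = z(FA) + d' = -0.2070 + 1.12 = 0.9130
hit rate = Φ(0.9130) = 0.8194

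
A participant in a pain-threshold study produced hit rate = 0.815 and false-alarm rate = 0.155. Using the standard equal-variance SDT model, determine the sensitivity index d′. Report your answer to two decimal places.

d′ = 1.91

Φ⁻¹(H) = Φ⁻¹(0.815) = 0.8965
Φ⁻¹(FA) = Φ⁻¹(0.155) = -1.0152
d' = z(H) − z(FA) = 0.8965 − (-1.0152) = 1.9117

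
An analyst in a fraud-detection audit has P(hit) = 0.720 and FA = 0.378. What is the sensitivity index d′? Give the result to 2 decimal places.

d′ = 0.89

z(H) = z(0.720) = 0.5828
z(FA) = z(0.378) = -0.3107
d' = z(H) − z(FA) = 0.5828 − (-0.3107) = 0.8935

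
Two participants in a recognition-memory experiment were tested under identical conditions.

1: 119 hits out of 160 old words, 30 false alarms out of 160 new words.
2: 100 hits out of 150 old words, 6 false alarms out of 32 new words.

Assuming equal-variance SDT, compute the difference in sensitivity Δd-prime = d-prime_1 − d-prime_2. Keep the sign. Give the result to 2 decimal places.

Δd-prime = 0.22

1: z(0.7438) = 0.655, z(0.1875) = -0.887, d' = 1.542
2: z(0.6667) = 0.431, z(0.1875) = -0.887, d' = 1.318
Δd' = d'_1 − d'_2 = 1.542 − 1.318 = 0.224
1 has the higher sensitivity.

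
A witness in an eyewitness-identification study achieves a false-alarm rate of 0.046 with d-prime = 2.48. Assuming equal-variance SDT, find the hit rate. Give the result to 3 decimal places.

z(false-alarm rate) = z(0.046) = -1.6849
z(H) = z(FA) + d' = -1.6849 + 2.48 = 0.7951
hit rate = Φ(0.7951) = 0.7867

hit rate = 0.787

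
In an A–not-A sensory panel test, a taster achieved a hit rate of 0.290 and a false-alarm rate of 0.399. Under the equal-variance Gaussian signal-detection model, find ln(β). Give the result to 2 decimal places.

Φ⁻¹(H) = -0.553
Φ⁻¹(FA) = -0.256
ln β = −½·[z(H)² − z(FA)²] = −0.5 × (0.306 − 0.066) = -0.120

ln β = -0.12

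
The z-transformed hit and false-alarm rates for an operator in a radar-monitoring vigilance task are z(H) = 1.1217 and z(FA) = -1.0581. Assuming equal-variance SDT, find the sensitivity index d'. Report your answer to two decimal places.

d' = 2.18

d' = z(H) − z(FA) = 1.1217 − (-1.0581) = 2.1798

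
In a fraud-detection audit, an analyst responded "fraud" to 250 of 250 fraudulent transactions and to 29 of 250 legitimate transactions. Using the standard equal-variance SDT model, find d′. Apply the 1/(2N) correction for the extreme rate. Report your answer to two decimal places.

d′ = 4.07

The hit rate is 250/250 = 1, so apply the 1/(2N) correction: H → 1 − 1/(2·250) = 0.99800.
z(H) = z(0.99800) = 2.878
z(FA) = z(0.11600) = -1.195
d' = 2.878 − (-1.195) = 4.073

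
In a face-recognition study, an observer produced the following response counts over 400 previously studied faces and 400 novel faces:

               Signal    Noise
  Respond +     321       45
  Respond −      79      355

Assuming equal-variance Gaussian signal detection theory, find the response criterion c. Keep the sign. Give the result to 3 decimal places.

c = 0.181

H = 321/400 = 0.8025
FA = 45/400 = 0.1125
z(0.8025) = 0.8506, z(0.1125) = -1.2133
c = −½·[z(H) + z(FA)] = −0.5 × (0.8506 + (-1.2133)) = 0.18135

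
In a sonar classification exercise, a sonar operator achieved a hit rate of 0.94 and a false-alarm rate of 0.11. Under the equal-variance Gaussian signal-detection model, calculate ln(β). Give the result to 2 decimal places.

ln β = -0.46

Φ⁻¹(H) = Φ⁻¹(0.94) = 1.555
Φ⁻¹(FA) = Φ⁻¹(0.11) = -1.227
ln β = −½·[z(H)² − z(FA)²] = −0.5 × (2.418 − 1.506) = -0.456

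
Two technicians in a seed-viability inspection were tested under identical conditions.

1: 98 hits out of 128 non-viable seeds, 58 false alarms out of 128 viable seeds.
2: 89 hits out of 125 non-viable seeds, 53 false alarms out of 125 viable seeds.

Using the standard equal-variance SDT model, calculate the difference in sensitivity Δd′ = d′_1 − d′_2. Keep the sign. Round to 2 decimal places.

Δd′ = 0.09

1: z(0.7656) = 0.724, z(0.4531) = -0.118, d' = 0.842
2: z(0.7120) = 0.559, z(0.4240) = -0.192, d' = 0.751
Δd' = d'_1 − d'_2 = 0.842 − 0.751 = 0.091
1 has the higher sensitivity.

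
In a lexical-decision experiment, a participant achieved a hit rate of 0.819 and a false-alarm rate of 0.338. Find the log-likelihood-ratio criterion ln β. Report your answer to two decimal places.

z(H) = z(0.819) = 0.912
z(FA) = z(0.338) = -0.418
ln β = −½·[z(H)² − z(FA)²] = −0.5 × (0.832 − 0.175) = -0.3285

ln β = -0.33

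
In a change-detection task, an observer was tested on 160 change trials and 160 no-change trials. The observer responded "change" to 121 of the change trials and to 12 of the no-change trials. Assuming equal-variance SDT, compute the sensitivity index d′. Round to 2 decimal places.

d′ = 2.13

H = 121/160 = 0.7562
FA = 12/160 = 0.0750
z(0.7562) = 0.6941, z(0.0750) = -1.4395
d' = z(H) − z(FA) = 0.6941 − (-1.4395) = 2.1336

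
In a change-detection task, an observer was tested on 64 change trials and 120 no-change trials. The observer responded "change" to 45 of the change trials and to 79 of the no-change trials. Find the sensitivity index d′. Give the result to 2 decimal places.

d′ = 0.13

H = 45/64 = 0.7031
FA = 79/120 = 0.6583
Φ⁻¹(H) = Φ⁻¹(0.7031) = 0.5333
Φ⁻¹(FA) = Φ⁻¹(0.6583) = 0.4078
d' = z(H) − z(FA) = 0.5333 − 0.4078 = 0.1255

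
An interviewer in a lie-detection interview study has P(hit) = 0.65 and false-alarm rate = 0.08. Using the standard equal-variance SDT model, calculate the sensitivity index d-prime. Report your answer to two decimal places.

d-prime = 1.79

z(H) = 0.385
z(FA) = -1.405
d' = z(H) − z(FA) = 0.385 − (-1.405) = 1.790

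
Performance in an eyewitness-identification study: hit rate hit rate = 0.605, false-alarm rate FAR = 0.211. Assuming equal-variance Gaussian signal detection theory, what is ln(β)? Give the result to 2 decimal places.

Φ⁻¹(H) = Φ⁻¹(0.605) = 0.266
Φ⁻¹(FA) = Φ⁻¹(0.211) = -0.803
ln β = −½·[z(H)² − z(FA)²] = −0.5 × (0.071 − 0.645) = 0.287

ln β = 0.29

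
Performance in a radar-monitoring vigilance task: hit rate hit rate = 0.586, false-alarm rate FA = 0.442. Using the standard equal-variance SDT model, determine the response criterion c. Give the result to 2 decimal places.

z(0.586) = 0.2173, z(0.442) = -0.1459
c = −½·[z(H) + z(FA)] = −0.5 × (0.2173 + (-0.1459)) = -0.0357
c < 0: the operator has a liberal response bias.

c = -0.04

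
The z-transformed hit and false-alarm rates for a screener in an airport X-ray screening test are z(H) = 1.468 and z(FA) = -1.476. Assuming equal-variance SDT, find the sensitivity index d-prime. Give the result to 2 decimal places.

d-prime = 2.94

d' = z(H) − z(FA) = 1.468 − (-1.476) = 2.944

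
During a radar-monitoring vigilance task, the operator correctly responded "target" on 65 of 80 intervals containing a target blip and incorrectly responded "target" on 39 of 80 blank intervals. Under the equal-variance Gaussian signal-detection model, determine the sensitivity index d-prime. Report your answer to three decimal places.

H = 65/80 = 0.8125
FA = 39/80 = 0.4875
z(H) = 0.8871
z(FA) = -0.0313
d' = z(H) − z(FA) = 0.8871 − (-0.0313) = 0.9184

d-prime = 0.918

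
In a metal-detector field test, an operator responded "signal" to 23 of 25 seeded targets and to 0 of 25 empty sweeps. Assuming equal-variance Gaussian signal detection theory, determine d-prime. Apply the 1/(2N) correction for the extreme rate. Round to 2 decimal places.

The false-alarm rate is 0/25 = 0, so apply the 1/(2N) correction: FA → 1/(2·25) = 0.02000.
z(H) = z(0.92000) = 1.405
z(FA) = z(0.02000) = -2.054
d' = 1.405 − (-2.054) = 3.459

d-prime = 3.46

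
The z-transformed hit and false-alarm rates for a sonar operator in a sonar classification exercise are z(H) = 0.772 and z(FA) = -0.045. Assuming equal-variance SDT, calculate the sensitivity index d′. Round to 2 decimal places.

d′ = 0.82

d' = z(H) − z(FA) = 0.772 − (-0.045) = 0.817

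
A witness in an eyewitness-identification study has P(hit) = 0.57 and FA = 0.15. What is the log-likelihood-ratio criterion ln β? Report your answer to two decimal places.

z(H) = z(0.57) = 0.176
z(FA) = z(0.15) = -1.036
ln β = −½·[z(H)² − z(FA)²] = −0.5 × (0.031 − 1.073) = 0.521

ln β = 0.52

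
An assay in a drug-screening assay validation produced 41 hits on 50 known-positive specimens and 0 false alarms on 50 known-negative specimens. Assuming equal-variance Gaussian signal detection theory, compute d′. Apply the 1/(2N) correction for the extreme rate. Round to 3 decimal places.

The false-alarm rate is 0/50 = 0, so apply the 1/(2N) correction: FA → 1/(2·50) = 0.01000.
z(H) = z(0.82000) = 0.9154
z(FA) = z(0.01000) = -2.3263
d' = 0.9154 − (-2.3263) = 3.2417

d′ = 3.242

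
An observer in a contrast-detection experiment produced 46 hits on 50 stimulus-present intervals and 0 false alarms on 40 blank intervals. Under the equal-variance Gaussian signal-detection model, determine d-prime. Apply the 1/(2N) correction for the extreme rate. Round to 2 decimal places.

d-prime = 3.65

The false-alarm rate is 0/40 = 0, so apply the 1/(2N) correction: FA → 1/(2·40) = 0.01250.
z(H) = z(0.92000) = 1.405
z(FA) = z(0.01250) = -2.241
d' = 1.405 − (-2.241) = 3.646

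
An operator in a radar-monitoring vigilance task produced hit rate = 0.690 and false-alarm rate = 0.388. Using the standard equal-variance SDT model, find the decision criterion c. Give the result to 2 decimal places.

c = -0.11

z(H) = 0.4959
z(FA) = -0.2845
c = −½·[z(H) + z(FA)] = −0.5 × (0.4959 + (-0.2845)) = -0.1057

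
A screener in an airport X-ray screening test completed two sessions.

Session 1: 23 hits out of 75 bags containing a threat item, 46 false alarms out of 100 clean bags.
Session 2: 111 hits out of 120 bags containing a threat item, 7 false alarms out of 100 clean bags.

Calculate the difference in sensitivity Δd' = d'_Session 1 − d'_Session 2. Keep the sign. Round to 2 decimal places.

Session 1: z(0.3067) = -0.505, z(0.4600) = -0.100, d' = -0.405
Session 2: z(0.9250) = 1.440, z(0.0700) = -1.476, d' = 2.916
Δd' = d'_Session 1 − d'_Session 2 = -0.405 − 2.916 = -3.321
Session 2 has the higher sensitivity.

Δd' = -3.32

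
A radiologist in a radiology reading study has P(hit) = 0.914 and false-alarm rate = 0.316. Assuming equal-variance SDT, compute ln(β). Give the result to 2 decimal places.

ln β = -0.82

Φ⁻¹(H) = Φ⁻¹(0.914) = 1.366
Φ⁻¹(FA) = Φ⁻¹(0.316) = -0.479
ln β = −½·[z(H)² − z(FA)²] = −0.5 × (1.866 − 0.229) = -0.8185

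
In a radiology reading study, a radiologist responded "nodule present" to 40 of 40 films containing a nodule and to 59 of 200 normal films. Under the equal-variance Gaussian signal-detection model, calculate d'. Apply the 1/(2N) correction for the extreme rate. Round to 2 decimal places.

d' = 2.78

The hit rate is 40/40 = 1, so apply the 1/(2N) correction: H → 1 − 1/(2·40) = 0.98750.
z(H) = z(0.98750) = 2.241
z(FA) = z(0.29500) = -0.539
d' = 2.241 − (-0.539) = 2.780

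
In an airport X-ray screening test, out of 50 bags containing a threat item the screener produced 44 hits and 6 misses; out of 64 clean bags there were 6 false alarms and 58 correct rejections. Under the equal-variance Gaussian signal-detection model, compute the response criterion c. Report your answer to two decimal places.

H = 44/50 = 0.8800
FA = 6/64 = 0.0938
z(0.8800) = 1.175, z(0.0938) = -1.318
c = −½·[z(H) + z(FA)] = −0.5 × (1.175 + (-1.318)) = 0.0715
c > 0: the screener has a conservative response bias.

c = 0.07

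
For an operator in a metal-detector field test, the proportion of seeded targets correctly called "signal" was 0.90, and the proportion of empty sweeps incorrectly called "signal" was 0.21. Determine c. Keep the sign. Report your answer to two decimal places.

c = -0.24

z(H) = z(0.90) = 1.282
z(FA) = z(0.21) = -0.806
c = −½·[z(H) + z(FA)] = −0.5 × (1.282 + (-0.806)) = -0.238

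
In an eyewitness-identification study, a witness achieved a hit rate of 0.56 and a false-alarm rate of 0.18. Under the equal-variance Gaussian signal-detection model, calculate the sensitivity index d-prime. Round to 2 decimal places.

d-prime = 1.07

z(H) = z(0.56) = 0.1510
z(FA) = z(0.18) = -0.9154
d' = z(H) − z(FA) = 0.1510 − (-0.9154) = 1.0664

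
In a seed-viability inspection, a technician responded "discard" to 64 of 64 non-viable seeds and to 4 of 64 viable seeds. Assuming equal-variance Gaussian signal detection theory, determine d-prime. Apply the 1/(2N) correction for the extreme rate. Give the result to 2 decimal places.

d-prime = 3.95

The hit rate is 64/64 = 1, so apply the 1/(2N) correction: H → 1 − 1/(2·64) = 0.99219.
z(H) = z(0.99219) = 2.418
z(FA) = z(0.06250) = -1.534
d' = 2.418 − (-1.534) = 3.952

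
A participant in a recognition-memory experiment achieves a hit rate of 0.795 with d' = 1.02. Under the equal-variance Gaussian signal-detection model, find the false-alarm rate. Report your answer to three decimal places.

z(hit rate) = z(0.795) = 0.8239
z(FA) = z(H) − d' = 0.8239 − 1.02 = -0.1961
false-alarm rate = Φ(-0.1961) = 0.4223

false-alarm rate = 0.422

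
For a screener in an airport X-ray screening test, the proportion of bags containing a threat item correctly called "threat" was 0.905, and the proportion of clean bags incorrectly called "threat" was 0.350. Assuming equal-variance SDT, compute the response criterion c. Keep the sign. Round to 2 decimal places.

Φ⁻¹(H) = 1.311
Φ⁻¹(FA) = -0.385
c = −½·[z(H) + z(FA)] = −0.5 × (1.311 + (-0.385)) = -0.463

c = -0.46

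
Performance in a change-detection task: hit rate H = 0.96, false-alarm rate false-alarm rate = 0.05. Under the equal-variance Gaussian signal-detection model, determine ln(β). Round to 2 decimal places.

ln β = -0.18

z(0.96) = 1.751, z(0.05) = -1.645
ln β = −½·[z(H)² − z(FA)²] = −0.5 × (3.066 − 2.706) = -0.180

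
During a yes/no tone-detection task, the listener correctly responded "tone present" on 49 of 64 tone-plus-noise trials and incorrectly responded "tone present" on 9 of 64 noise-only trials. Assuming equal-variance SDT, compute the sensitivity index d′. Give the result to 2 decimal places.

H = 49/64 = 0.7656
FA = 9/64 = 0.1406
z(H) = 0.7244
z(FA) = -1.0776
d' = z(H) − z(FA) = 0.7244 − (-1.0776) = 1.8020

d′ = 1.80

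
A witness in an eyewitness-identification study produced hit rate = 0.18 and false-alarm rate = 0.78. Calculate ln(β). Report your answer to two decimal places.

Φ⁻¹(H) = Φ⁻¹(0.18) = -0.915
Φ⁻¹(FA) = Φ⁻¹(0.78) = 0.772
ln β = −½·[z(H)² − z(FA)²] = −0.5 × (0.837 − 0.596) = -0.1205

ln β = -0.12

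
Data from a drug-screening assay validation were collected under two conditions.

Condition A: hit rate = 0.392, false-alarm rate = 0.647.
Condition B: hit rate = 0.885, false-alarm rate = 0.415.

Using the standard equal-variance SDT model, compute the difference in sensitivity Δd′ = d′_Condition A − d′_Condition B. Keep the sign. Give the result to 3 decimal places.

Condition A: z(0.392) = -0.2741, z(0.647) = 0.3772, d' = -0.6513
Condition B: z(0.885) = 1.2004, z(0.415) = -0.2147, d' = 1.4151
Δd' = d'_Condition A − d'_Condition B = -0.6513 − 1.4151 = -2.0664
Condition B has the higher sensitivity.

Δd′ = -2.066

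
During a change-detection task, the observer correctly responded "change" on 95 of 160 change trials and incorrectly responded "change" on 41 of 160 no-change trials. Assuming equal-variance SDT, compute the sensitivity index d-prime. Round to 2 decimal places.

d-prime = 0.89

H = 95/160 = 0.5938
FA = 41/160 = 0.2562
z(H) = z(0.5938) = 0.2373
z(FA) = z(0.2562) = -0.6551
d' = z(H) − z(FA) = 0.2373 − (-0.6551) = 0.8924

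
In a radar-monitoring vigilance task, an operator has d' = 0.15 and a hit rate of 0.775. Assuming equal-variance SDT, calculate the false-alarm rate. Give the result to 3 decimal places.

z(hit rate) = z(0.775) = 0.7554
z(FA) = z(H) − d' = 0.7554 − 0.15 = 0.6054
false-alarm rate = Φ(0.6054) = 0.7275

false-alarm rate = 0.728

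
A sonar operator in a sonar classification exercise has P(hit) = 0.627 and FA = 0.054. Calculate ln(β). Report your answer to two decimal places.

Φ⁻¹(H) = 0.324
Φ⁻¹(FA) = -1.607
ln β = −½·[z(H)² − z(FA)²] = −0.5 × (0.105 − 2.582) = 1.2385

ln β = 1.24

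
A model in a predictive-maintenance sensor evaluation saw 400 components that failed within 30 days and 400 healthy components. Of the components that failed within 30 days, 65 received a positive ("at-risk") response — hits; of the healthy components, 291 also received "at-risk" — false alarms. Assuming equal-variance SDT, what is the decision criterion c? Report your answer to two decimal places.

c = 0.19

H = 65/400 = 0.1625
FA = 291/400 = 0.7275
z(H) = -0.984
z(FA) = 0.605
c = −½·[z(H) + z(FA)] = −0.5 × (-0.984 + 0.605) = 0.1895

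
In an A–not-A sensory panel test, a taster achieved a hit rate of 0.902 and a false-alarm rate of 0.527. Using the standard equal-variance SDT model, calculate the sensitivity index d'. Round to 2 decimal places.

d' = 1.23

z(H) = 1.293
z(FA) = 0.068
d' = z(H) − z(FA) = 1.293 − 0.068 = 1.225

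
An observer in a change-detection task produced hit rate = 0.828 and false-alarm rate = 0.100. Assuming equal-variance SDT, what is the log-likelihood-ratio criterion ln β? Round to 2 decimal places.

ln β = 0.37

z(H) = z(0.828) = 0.946
z(FA) = z(0.100) = -1.282
ln β = −½·[z(H)² − z(FA)²] = −0.5 × (0.895 − 1.644) = 0.3745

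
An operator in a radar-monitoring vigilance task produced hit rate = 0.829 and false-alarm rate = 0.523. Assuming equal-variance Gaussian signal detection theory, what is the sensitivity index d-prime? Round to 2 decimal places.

z(0.829) = 0.9502, z(0.523) = 0.0577
d' = z(H) − z(FA) = 0.9502 − 0.0577 = 0.8925

d-prime = 0.89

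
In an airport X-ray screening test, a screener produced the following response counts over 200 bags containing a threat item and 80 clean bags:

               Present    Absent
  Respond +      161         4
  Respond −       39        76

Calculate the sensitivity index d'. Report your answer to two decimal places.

d' = 2.50

H = 161/200 = 0.8050
FA = 4/80 = 0.0500
z(H) = z(0.8050) = 0.8596
z(FA) = z(0.0500) = -1.6449
d' = z(H) − z(FA) = 0.8596 − (-1.6449) = 2.5045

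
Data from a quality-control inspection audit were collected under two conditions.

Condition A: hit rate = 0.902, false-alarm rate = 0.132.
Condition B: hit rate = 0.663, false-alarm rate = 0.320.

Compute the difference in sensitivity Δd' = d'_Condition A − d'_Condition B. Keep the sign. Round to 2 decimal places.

Δd' = 1.52

Condition A: z(0.902) = 1.293, z(0.132) = -1.117, d' = 2.410
Condition B: z(0.663) = 0.421, z(0.320) = -0.468, d' = 0.889
Δd' = d'_Condition A − d'_Condition B = 2.410 − 0.889 = 1.521
Condition A has the higher sensitivity.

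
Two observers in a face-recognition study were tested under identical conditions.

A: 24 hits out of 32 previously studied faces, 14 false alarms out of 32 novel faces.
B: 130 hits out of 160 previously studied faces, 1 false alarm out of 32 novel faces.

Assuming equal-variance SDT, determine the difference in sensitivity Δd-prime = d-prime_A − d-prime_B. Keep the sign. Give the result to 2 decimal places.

A: z(0.7500) = 0.674, z(0.4375) = -0.157, d' = 0.831
B: z(0.8125) = 0.887, z(0.0312) = -1.863, d' = 2.750
Δd' = d'_A − d'_B = 0.831 − 2.750 = -1.919
B has the higher sensitivity.

Δd-prime = -1.92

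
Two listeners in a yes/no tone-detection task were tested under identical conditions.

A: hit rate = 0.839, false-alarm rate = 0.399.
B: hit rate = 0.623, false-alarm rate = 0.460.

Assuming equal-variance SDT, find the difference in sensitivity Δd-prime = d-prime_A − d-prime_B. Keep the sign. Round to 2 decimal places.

A: z(0.839) = 0.990, z(0.399) = -0.256, d' = 1.246
B: z(0.623) = 0.313, z(0.460) = -0.100, d' = 0.413
Δd' = d'_A − d'_B = 1.246 − 0.413 = 0.833
A has the higher sensitivity.

Δd-prime = 0.83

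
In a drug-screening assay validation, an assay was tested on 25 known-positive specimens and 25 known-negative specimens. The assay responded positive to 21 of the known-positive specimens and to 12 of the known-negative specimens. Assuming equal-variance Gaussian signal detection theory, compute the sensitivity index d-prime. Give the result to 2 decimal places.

H = 21/25 = 0.8400
FA = 12/25 = 0.4800
Φ⁻¹(0.8400) = 0.9945, Φ⁻¹(0.4800) = -0.0502
d' = z(H) − z(FA) = 0.9945 − (-0.0502) = 1.0447

d-prime = 1.04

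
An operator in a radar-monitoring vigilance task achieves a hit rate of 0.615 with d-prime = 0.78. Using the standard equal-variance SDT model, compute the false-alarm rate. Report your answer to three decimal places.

false-alarm rate = 0.313

z(hit rate) = z(0.615) = 0.2924
z(FA) = z(H) − d' = 0.2924 − 0.78 = -0.4876
false-alarm rate = Φ(-0.4876) = 0.3129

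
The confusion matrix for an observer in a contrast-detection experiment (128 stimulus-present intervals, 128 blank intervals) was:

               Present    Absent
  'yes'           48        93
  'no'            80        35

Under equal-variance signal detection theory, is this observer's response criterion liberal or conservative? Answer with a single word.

liberal

z(H) = -0.319, z(FA) = 0.602
c = −½·(z(H) + z(FA)) = -0.1415
c < 0 → liberal criterion (biased toward responding “yes”).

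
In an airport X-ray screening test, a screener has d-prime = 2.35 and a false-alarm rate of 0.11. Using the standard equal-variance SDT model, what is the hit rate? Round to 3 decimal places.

z(false-alarm rate) = z(0.11) = -1.2265
z(H) = z(FA) + d' = -1.2265 + 2.35 = 1.1235
hit rate = Φ(1.1235) = 0.8694

hit rate = 0.869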